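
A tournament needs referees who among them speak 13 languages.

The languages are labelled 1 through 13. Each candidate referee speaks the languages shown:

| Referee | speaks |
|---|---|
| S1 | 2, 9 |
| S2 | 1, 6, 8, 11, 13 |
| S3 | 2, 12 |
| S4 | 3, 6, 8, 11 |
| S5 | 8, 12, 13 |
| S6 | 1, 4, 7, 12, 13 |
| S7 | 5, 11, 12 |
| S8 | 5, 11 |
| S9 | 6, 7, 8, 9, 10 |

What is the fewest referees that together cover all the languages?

Take {S1, S4, S6, S8, S9}. Their union is {1, 2, 3, 4, 5, 6, 7, 8, 9, 10, 11, 12, 13}, which is all 13 languages.
No 4 of the 9 referees cover everything (all 126 combinations miss at least one language), so 5 is optimal.

5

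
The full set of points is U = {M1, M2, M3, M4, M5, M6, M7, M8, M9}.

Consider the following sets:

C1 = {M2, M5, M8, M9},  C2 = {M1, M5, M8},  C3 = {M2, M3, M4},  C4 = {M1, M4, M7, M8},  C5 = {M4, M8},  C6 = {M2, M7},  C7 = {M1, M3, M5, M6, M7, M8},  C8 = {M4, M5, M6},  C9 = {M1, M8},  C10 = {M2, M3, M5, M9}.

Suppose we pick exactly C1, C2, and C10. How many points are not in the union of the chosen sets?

Union of C1, C2, C10 = {M1, M2, M3, M5, M8, M9}.
Not covered: M4, M6, M7 — 3 points.

3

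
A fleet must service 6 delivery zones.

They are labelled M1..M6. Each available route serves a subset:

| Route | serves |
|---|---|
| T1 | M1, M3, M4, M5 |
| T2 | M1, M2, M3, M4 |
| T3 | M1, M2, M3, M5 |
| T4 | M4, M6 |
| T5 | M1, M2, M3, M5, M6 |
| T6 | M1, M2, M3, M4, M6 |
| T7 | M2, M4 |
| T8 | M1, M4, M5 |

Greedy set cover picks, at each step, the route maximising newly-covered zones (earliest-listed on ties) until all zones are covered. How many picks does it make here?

2

Greedy: pick T5 (covers 5 new) → pick T1 (covers 1 new). Total picks: 2.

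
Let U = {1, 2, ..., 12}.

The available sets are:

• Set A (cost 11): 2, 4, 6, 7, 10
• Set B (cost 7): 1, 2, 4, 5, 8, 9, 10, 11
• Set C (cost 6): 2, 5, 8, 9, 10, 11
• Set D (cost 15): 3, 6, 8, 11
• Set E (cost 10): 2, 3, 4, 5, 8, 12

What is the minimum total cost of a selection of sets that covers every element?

28

A, B, E together cover every element (A ∪ B ∪ E = {1, 2, 3, 4, 5, 6, 7, 8, 9, 10, 11, 12}); total cost 11 + 7 + 10 = 28.
No covering selection has total cost below 28.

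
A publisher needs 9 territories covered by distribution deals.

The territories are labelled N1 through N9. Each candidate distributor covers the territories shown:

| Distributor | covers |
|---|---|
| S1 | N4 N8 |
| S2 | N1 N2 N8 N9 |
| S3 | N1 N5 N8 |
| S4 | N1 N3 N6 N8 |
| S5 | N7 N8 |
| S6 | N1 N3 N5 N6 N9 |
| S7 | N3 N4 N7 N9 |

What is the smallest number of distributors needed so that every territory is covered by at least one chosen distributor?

Take {S2, S6, S7}. Their union is {N1, N2, N3, N4, N5, N6, N7, N8, N9}, which is all 9 territories.
Only S2 contains N2, so S2 is forced; the remaining 5 territories need at least 2 more distributors (each remaining distributor adds at most 3) — so at least 3 distributors are needed, and 3 is optimal.

3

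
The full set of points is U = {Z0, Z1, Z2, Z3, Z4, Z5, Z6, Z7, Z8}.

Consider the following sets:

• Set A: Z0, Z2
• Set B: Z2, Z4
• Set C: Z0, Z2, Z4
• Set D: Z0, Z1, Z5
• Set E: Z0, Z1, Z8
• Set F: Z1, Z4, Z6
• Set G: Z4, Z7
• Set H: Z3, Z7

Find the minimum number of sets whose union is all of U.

5

A and D and E and F and H together: A ∪ D ∪ E ∪ F ∪ H = {Z0, Z1, Z2, Z3, Z4, Z5, Z6, Z7, Z8} — every point is covered.
No 4 of the 8 sets cover everything (all 70 combinations miss at least one point), so 5 is optimal.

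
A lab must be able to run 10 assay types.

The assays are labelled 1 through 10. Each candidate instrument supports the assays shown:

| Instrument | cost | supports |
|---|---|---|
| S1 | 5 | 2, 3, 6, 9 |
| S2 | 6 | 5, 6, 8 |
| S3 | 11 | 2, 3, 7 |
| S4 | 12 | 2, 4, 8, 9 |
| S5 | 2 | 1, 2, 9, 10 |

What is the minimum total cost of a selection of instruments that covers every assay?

S2, S3, S4, S5 together cover every assay (S2 ∪ S3 ∪ S4 ∪ S5 = {1, 2, 3, 4, 5, 6, 7, 8, 9, 10}); total cost 6 + 11 + 12 + 2 = 31.
The greedy pick S5, S2, S1, S3, S4 costs 36; no covering selection beats 31.

31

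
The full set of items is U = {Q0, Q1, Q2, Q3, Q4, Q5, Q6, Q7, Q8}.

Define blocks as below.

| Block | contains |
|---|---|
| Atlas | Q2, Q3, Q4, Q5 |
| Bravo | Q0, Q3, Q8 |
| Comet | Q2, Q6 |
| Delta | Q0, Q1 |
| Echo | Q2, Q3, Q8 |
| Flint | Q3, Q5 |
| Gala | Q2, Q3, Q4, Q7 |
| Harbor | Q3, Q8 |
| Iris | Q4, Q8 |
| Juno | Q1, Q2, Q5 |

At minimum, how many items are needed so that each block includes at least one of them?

4

The 4 items {Q0, Q2, Q3, Q8} hit every block.
The blocks Comet, Delta, Flint, Iris are pairwise disjoint, so any hitting set needs a separate item for each — at least 4. Hence 4 is optimal.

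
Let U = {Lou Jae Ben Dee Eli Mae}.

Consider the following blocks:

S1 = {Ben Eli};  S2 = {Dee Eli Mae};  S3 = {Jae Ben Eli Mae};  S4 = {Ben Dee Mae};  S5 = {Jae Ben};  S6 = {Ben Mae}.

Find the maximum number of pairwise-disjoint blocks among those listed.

S2, S5 are pairwise disjoint (S2={Dee,Eli,Mae}; S5={Jae,Ben}).
Every remaining block overlaps one of these, and no 3 of the listed blocks are pairwise disjoint, so 2 is the maximum.

2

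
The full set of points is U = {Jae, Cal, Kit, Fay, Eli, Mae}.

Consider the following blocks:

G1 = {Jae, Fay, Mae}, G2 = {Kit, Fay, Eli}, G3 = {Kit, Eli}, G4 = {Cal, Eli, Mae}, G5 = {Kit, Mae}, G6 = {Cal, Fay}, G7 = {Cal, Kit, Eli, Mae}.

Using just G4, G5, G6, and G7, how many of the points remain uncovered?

Union of G4, G5, G6, G7 = {Cal, Kit, Fay, Eli, Mae}.
Not covered: Jae — 1 point.

1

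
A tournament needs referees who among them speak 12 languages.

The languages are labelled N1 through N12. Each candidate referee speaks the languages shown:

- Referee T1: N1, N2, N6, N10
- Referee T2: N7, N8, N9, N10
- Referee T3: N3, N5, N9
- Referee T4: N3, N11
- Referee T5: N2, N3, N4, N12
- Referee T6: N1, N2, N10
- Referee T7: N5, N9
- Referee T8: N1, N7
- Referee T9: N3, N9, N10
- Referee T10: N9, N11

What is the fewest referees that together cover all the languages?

5

T1 and T2 and T3 and T5 and T10 together: T1 ∪ T2 ∪ T3 ∪ T5 ∪ T10 = {N1, N2, N3, N4, N5, N6, N7, N8, N9, N10, N11, N12} — every language is covered.
No 4 of the 10 referees cover everything (all 210 combinations miss at least one language), so 5 is optimal.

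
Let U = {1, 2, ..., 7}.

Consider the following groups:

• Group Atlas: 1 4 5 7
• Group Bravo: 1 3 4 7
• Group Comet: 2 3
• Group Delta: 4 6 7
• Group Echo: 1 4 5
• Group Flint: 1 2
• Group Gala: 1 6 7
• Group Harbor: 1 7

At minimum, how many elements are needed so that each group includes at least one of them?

The 3 elements {1, 2, 7} hit every group.
No choice of 2 elements meets every group, so 3 is the minimum.

3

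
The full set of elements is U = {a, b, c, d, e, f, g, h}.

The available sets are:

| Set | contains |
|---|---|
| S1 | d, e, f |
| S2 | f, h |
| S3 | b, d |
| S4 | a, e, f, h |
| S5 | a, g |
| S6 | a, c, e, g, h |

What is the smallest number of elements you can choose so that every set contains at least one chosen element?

3

Take T = {a, d, f}. Each listed set contains at least one of these, so T is a hitting set of size 3.
The sets S2, S3, S5 are pairwise disjoint, so any hitting set needs a separate element for each — at least 3. Hence 3 is optimal.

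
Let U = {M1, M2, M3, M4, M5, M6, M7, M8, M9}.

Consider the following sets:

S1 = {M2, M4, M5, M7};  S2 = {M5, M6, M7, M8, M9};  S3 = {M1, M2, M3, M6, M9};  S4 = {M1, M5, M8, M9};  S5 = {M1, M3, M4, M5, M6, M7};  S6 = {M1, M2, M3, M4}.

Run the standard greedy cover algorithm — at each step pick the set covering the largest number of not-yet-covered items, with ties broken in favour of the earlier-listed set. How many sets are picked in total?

3

Greedy: pick S5 (covers 6 new) → pick S2 (covers 2 new) → pick S1 (covers 1 new). Total picks: 3.
(The true minimum cover uses only 2 sets, so greedy is not optimal here.)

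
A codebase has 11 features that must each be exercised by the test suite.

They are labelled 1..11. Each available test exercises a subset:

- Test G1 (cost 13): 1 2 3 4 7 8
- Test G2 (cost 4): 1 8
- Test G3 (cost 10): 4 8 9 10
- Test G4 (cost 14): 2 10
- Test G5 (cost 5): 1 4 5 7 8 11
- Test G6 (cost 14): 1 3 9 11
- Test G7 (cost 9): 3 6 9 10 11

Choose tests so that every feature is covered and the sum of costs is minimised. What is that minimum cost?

27

G1, G5, G7 together cover every feature (G1 ∪ G5 ∪ G7 = {1, 2, 3, 4, 5, 6, 7, 8, 9, 10, 11}); total cost 13 + 5 + 9 = 27.
No covering selection has total cost below 27.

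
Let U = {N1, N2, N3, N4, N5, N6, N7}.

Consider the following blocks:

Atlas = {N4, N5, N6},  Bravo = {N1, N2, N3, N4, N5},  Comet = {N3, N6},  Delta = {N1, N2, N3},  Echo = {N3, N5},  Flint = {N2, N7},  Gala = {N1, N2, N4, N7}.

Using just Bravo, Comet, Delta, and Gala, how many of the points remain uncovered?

0

Union of Bravo, Comet, Delta, Gala = {N1, N2, N3, N4, N5, N6, N7} — that's every point, so 0 are uncovered.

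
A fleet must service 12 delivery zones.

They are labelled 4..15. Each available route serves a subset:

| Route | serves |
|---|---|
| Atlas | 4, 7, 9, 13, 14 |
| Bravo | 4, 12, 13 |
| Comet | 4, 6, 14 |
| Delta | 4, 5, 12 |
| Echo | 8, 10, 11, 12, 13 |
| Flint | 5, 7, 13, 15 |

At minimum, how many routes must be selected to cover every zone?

Take {Atlas, Comet, Echo, Flint}. Their union is {4, 5, 6, 7, 8, 9, 10, 11, 12, 13, 14, 15}, which is all 12 zones.
No 3 of the 6 routes cover everything (all 20 combinations miss at least one zone), so 4 is optimal.

4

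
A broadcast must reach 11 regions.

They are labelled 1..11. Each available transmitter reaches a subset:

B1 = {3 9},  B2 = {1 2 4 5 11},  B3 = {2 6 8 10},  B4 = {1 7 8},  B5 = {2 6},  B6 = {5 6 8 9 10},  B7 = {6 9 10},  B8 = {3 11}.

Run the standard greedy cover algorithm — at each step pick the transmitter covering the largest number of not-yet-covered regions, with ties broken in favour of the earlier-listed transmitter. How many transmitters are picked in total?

Greedy: pick B2 (covers 5 new) → pick B6 (covers 4 new) → pick B1 (covers 1 new) → pick B4 (covers 1 new). Total picks: 4.

4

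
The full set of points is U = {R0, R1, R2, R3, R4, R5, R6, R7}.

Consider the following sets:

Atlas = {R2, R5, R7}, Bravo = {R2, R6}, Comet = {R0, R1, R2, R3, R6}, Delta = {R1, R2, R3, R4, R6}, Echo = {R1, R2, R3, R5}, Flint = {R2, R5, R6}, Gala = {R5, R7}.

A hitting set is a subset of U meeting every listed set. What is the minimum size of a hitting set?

2

The 2 points {R5, R6} hit every set.
The sets Delta, Gala are pairwise disjoint, so any hitting set needs a separate point for each — at least 2. Hence 2 is optimal.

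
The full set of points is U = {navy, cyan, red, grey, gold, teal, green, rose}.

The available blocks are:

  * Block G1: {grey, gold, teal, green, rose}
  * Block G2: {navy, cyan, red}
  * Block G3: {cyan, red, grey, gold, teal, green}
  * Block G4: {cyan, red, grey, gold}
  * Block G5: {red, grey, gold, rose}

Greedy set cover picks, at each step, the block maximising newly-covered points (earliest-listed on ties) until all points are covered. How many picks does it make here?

Greedy: pick G3 (covers 6 new) → pick G1 (covers 1 new) → pick G2 (covers 1 new). Total picks: 3.
(The true minimum cover uses only 2 blocks, so greedy is not optimal here.)

3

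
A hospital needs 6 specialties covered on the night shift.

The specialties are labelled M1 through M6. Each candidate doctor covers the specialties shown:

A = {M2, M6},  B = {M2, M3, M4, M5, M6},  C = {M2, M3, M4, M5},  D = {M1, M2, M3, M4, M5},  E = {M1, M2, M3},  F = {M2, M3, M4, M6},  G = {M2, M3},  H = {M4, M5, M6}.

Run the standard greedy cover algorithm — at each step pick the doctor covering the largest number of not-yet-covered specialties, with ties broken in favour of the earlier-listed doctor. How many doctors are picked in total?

2

Greedy: pick B (covers 5 new) → pick D (covers 1 new). Total picks: 2.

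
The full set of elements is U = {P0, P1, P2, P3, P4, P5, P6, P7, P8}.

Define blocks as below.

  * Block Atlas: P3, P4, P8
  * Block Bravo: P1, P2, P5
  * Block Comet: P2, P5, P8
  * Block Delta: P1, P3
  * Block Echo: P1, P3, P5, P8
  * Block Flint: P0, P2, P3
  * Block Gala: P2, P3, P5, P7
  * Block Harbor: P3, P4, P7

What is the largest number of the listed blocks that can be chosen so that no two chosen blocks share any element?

Comet, Harbor are pairwise disjoint (Comet={P2,P5,P8}; Harbor={P3,P4,P7}).
Every remaining block overlaps one of these, and no 3 of the listed blocks are pairwise disjoint, so 2 is the maximum.

2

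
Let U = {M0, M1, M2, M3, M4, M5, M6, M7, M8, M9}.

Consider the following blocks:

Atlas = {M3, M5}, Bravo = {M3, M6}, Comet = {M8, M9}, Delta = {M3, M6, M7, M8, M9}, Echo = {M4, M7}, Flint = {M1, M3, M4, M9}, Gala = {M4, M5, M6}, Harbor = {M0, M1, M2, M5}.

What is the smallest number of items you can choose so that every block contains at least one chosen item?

4

The 4 items {M2, M3, M4, M9} hit every block.
The blocks Bravo, Comet, Echo, Harbor are pairwise disjoint, so any hitting set needs a separate item for each — at least 4. Hence 4 is optimal.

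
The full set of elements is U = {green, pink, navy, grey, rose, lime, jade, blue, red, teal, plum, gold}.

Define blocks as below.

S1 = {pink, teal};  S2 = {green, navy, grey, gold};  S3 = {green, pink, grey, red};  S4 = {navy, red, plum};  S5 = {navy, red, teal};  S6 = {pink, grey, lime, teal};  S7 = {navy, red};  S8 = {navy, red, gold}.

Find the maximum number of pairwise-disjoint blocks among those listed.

S6, S7 are pairwise disjoint (S6={pink,grey,lime,teal}; S7={navy,red}).
Every remaining block overlaps one of these, and no 3 of the listed blocks are pairwise disjoint, so 2 is the maximum.

2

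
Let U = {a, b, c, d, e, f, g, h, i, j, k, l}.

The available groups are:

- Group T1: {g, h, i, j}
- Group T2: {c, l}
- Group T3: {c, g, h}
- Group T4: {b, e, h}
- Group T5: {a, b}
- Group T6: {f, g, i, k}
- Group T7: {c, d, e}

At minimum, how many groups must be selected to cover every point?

T1 and T2 and T5 and T6 and T7 together: T1 ∪ T2 ∪ T5 ∪ T6 ∪ T7 = {a, b, c, d, e, f, g, h, i, j, k, l} — every point is covered.
No 4 of the 7 groups cover everything (all 35 combinations miss at least one point), so 5 is optimal.

5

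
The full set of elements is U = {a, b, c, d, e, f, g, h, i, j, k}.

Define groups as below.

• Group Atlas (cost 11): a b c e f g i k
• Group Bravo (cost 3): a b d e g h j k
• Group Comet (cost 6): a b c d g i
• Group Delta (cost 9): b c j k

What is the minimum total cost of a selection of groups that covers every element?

14

Atlas, Bravo together cover every element (Atlas ∪ Bravo = {a, b, c, d, e, f, g, h, i, j, k}); total cost 11 + 3 = 14.
The greedy pick Bravo, Comet, Atlas costs 20; no covering selection beats 14.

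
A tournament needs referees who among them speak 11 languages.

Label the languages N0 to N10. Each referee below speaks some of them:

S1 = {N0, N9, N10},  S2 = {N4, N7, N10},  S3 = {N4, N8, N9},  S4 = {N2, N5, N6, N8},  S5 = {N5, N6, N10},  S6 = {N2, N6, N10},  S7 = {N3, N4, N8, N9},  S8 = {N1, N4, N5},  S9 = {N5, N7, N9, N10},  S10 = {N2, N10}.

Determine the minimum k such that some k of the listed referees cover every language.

Take {S1, S4, S7, S8, S9}. Their union is {N0, N1, N2, N3, N4, N5, N6, N7, N8, N9, N10}, which is all 11 languages.
No 4 of the 10 referees cover everything (all 210 combinations miss at least one language), so 5 is optimal.

5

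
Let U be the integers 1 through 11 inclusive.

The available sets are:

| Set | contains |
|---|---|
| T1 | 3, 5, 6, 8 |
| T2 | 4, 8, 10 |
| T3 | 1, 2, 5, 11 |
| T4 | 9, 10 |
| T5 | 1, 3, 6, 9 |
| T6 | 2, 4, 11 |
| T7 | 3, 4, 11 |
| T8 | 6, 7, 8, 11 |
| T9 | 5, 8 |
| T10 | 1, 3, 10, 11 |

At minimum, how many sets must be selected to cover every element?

4

T2, T3, T5, and T8 cover everything between them: the union {1, 2, 3, 4, 5, 6, 7, 8, 9, 10, 11} is all of U.
Only T8 contains 7, so T8 is forced; the remaining 7 elements need at least 3 more sets (each remaining set adds at most 3) — so at least 4 sets are needed, and 4 is optimal.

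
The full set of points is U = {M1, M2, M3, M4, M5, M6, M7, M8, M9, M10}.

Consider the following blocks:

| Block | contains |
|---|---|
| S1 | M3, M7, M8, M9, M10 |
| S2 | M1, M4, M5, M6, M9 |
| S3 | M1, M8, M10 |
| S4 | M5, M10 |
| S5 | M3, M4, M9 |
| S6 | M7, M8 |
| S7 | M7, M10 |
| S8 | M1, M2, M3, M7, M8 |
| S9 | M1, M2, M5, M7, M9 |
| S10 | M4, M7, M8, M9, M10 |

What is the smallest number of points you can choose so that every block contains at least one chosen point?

The 3 points {M8, M9, M10} hit every block.
The blocks S4, S5, S6 are pairwise disjoint, so any hitting set needs a separate point for each — at least 3. Hence 3 is optimal.

3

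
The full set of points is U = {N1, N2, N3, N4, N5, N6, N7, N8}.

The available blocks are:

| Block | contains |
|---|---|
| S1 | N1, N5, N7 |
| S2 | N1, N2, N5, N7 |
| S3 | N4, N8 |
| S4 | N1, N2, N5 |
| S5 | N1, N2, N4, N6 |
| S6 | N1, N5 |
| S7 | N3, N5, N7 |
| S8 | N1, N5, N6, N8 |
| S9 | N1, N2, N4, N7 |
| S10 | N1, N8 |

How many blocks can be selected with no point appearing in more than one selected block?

2

S7, S10 are pairwise disjoint (S7={N3,N5,N7}; S10={N1,N8}).
Every remaining block overlaps one of these, and no 3 of the listed blocks are pairwise disjoint, so 2 is the maximum.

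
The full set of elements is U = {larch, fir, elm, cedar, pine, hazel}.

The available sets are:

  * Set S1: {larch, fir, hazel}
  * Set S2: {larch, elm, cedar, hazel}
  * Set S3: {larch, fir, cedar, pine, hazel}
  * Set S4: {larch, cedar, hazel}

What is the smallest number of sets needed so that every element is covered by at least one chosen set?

2

Take {S2, S3}. Their union is {larch, fir, elm, cedar, pine, hazel}, which is all 6 elements.
No single set has all 6 elements (the largest, S3, has 5), so 2 is optimal.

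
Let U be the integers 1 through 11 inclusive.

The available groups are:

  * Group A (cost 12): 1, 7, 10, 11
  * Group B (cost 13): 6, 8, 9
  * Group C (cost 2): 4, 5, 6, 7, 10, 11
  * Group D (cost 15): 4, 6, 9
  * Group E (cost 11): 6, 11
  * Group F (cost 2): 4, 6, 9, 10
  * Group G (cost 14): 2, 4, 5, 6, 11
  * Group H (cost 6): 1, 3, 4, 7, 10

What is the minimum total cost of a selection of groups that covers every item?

33

B, G, H together cover every item (B ∪ G ∪ H = {1, 2, 3, 4, 5, 6, 7, 8, 9, 10, 11}); total cost 13 + 14 + 6 = 33.
The greedy pick C, F, H, B, G costs 37; no covering selection beats 33.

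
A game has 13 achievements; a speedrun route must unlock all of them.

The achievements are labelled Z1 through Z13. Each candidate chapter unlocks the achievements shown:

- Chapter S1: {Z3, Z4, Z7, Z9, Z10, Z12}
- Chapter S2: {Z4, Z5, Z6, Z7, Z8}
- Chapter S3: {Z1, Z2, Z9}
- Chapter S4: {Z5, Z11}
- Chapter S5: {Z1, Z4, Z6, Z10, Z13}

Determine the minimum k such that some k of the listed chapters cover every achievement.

S1 and S2 and S3 and S4 and S5 together: S1 ∪ S2 ∪ S3 ∪ S4 ∪ S5 = {Z1, Z2, Z3, Z4, Z5, Z6, Z7, Z8, Z9, Z10, Z11, Z12, Z13} — every achievement is covered.
No 4 of the 5 chapters cover everything (all 5 combinations miss at least one achievement), so 5 is optimal.

5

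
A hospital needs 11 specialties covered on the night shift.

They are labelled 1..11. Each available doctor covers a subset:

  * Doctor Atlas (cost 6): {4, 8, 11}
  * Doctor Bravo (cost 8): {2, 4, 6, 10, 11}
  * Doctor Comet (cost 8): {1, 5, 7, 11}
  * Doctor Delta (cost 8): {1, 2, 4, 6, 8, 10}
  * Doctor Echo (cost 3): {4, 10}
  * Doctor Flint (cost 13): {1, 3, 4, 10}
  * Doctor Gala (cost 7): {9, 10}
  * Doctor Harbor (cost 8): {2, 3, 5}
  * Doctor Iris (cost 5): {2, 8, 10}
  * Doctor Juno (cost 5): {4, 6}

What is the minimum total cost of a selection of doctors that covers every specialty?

Comet, Delta, Gala, Harbor together cover every specialty (Comet ∪ Delta ∪ Gala ∪ Harbor = {1, 2, 3, 4, 5, 6, 7, 8, 9, 10, 11}); total cost 8 + 8 + 7 + 8 = 31.
No covering selection has total cost below 31.

31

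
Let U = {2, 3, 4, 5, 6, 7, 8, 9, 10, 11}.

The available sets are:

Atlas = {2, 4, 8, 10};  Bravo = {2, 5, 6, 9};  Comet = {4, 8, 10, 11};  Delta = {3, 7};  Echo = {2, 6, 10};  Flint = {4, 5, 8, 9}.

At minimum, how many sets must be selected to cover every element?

Take {Bravo, Comet, Delta}. Their union is {2, 3, 4, 5, 6, 7, 8, 9, 10, 11}, which is all 10 elements.
Each set has at most 4 elements, and 2·4 = 8 < 10 — so at least 3 sets are needed, and 3 is optimal.

3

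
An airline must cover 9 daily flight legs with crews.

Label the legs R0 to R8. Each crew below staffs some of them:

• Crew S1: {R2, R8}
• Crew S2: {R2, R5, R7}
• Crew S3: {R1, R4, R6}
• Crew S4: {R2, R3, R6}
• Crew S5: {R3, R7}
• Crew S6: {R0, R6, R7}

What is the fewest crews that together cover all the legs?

5

Take {S1, S2, S3, S4, S6}. Their union is {R0, R1, R2, R3, R4, R5, R6, R7, R8}, which is all 9 legs.
No 4 of the 6 crews cover everything (all 15 combinations miss at least one leg), so 5 is optimal.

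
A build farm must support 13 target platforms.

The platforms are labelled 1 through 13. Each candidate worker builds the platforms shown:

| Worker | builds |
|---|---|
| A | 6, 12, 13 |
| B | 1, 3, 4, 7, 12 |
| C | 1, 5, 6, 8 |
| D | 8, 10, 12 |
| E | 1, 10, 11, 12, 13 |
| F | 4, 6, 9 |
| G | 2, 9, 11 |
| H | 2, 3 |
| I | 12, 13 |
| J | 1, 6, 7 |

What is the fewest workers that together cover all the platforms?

B and C and E and G together: B ∪ C ∪ E ∪ G = {1, 2, 3, 4, 5, 6, 7, 8, 9, 10, 11, 12, 13} — every platform is covered.
Only C contains 5, so C is forced; the remaining 9 platforms need at least 3 more workers (each remaining worker adds at most 4) — so at least 4 workers are needed, and 4 is optimal.

4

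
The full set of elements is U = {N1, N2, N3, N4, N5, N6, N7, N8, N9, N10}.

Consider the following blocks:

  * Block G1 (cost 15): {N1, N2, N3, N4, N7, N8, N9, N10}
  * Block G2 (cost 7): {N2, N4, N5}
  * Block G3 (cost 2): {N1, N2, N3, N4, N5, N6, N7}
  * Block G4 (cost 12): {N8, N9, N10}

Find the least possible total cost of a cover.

14

G3, G4 together cover every element (G3 ∪ G4 = {N1, N2, N3, N4, N5, N6, N7, N8, N9, N10}); total cost 2 + 12 = 14.
No covering selection has total cost below 14.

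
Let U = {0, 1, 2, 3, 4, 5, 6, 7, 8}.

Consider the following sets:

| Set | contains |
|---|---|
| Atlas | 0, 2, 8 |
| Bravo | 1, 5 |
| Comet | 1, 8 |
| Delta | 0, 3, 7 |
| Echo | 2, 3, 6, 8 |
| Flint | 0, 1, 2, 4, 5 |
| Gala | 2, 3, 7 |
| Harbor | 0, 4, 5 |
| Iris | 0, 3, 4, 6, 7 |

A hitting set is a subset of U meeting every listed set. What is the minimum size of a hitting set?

H = {5, 7, 8} meets every set (each contains at least one member of H), and |H| = 3.
The sets Comet, Gala, Harbor are pairwise disjoint, so any hitting set needs a separate point for each — at least 3. Hence 3 is optimal.

3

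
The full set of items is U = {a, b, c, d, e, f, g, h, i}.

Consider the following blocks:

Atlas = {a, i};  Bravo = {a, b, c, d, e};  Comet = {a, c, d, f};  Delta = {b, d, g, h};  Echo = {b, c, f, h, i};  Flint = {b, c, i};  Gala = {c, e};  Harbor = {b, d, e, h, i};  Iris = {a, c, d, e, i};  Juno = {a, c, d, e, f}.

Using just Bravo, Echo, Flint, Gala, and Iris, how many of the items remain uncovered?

1

Union of Bravo, Echo, Flint, Gala, Iris = {a, b, c, d, e, f, h, i}.
Not covered: g — 1 item.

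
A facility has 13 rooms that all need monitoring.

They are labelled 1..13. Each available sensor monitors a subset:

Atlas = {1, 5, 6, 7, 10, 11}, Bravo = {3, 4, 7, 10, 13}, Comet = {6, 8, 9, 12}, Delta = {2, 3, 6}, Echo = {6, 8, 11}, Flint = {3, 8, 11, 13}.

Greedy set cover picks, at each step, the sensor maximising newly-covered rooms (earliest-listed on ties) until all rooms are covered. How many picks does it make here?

Greedy: pick Atlas (covers 6 new) → pick Bravo (covers 3 new) → pick Comet (covers 3 new) → pick Delta (covers 1 new). Total picks: 4.

4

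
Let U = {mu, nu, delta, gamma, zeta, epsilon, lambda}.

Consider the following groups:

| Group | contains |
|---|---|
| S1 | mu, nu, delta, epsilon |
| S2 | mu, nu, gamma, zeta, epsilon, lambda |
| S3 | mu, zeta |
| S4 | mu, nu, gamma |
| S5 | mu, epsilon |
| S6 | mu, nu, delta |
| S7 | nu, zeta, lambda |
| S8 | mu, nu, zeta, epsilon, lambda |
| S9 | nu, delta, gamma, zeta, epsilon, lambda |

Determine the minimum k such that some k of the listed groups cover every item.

S2 and S6 together: S2 ∪ S6 = {mu, nu, delta, gamma, zeta, epsilon, lambda} — every item is covered.
No single group has all 7 items (the largest, S2, has 6), so 2 is optimal.

2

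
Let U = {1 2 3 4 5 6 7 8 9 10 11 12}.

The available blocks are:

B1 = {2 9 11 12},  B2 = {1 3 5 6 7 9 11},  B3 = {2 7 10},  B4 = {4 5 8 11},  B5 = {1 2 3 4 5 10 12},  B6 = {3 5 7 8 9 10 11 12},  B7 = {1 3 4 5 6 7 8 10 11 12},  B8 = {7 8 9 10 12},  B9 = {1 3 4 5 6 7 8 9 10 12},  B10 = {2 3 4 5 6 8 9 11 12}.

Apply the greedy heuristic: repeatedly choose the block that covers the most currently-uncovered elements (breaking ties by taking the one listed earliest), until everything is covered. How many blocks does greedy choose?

2

Greedy: pick B7 (covers 10 new) → pick B1 (covers 2 new). Total picks: 2.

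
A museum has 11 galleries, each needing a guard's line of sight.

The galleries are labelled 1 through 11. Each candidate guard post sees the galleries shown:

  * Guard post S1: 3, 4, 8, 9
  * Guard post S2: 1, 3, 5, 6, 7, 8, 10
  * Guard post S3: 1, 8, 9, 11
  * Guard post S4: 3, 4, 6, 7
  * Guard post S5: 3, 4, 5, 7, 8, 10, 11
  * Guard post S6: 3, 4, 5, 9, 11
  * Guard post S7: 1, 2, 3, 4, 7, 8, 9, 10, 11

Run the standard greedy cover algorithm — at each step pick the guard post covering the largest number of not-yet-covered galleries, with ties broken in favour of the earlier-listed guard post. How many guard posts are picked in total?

2

Greedy: pick S7 (covers 9 new) → pick S2 (covers 2 new). Total picks: 2.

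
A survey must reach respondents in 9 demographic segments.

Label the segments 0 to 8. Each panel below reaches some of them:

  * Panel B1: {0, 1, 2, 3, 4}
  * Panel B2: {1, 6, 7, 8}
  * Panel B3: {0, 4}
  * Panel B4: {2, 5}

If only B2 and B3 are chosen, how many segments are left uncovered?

Union of B2, B3 = {0, 1, 4, 6, 7, 8}.
Not covered: 2, 3, 5 — 3 segments.

3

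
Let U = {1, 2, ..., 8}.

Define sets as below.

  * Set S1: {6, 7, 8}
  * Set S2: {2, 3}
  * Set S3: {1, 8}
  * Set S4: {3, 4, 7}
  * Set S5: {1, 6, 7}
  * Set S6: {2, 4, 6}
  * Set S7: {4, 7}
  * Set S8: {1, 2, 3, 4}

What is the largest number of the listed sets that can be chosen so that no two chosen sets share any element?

S2, S3, S7 are pairwise disjoint (S2={2,3}; S3={1,8}; S7={4,7}).
Every remaining set overlaps one of these, and no 4 of the listed sets are pairwise disjoint, so 3 is the maximum.

3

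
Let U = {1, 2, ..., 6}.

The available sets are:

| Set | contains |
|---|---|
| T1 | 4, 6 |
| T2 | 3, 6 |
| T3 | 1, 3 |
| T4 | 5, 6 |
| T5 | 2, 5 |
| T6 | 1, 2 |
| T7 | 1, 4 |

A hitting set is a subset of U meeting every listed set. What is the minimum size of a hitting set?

3

The 3 points {1, 5, 6} hit every set.
The sets T1, T3, T5 are pairwise disjoint, so any hitting set needs a separate point for each — at least 3. Hence 3 is optimal.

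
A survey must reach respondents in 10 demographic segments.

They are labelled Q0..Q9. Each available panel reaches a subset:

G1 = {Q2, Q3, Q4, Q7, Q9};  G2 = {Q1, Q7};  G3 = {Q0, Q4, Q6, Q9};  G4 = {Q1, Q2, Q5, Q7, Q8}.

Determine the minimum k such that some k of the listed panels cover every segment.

Take {G1, G3, G4}. Their union is {Q0, Q1, Q2, Q3, Q4, Q5, Q6, Q7, Q8, Q9}, which is all 10 segments.
Only G3 contains Q0, so G3 is forced; the remaining 6 segments need at least 2 more panels (each remaining panel adds at most 5) — so at least 3 panels are needed, and 3 is optimal.

3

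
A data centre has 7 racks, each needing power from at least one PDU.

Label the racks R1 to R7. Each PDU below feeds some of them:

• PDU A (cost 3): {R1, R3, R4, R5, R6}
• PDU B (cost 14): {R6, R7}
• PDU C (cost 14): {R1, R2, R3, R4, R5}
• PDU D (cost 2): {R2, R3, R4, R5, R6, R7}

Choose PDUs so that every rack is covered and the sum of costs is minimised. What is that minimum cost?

5

A, D together cover every rack (A ∪ D = {R1, R2, R3, R4, R5, R6, R7}); total cost 3 + 2 = 5.
No covering selection has total cost below 5.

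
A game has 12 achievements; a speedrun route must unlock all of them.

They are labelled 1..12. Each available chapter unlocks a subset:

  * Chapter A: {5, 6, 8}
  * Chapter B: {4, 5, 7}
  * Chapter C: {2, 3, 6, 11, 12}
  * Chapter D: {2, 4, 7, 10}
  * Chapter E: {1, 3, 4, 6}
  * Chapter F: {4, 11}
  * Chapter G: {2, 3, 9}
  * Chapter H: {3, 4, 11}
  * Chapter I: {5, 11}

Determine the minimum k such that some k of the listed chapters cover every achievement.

5

A and C and D and E and G together: A ∪ C ∪ D ∪ E ∪ G = {1, 2, 3, 4, 5, 6, 7, 8, 9, 10, 11, 12} — every achievement is covered.
No 4 of the 9 chapters cover everything (all 126 combinations miss at least one achievement), so 5 is optimal.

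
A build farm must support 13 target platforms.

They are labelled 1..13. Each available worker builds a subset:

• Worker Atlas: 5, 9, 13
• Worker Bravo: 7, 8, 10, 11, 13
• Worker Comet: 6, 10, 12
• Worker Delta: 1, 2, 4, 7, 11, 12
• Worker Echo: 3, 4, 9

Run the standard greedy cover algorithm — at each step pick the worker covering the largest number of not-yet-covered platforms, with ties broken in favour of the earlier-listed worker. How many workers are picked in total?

5

Greedy: pick Delta (covers 6 new) → pick Atlas (covers 3 new) → pick Bravo (covers 2 new) → pick Comet (covers 1 new) → pick Echo (covers 1 new). Total picks: 5.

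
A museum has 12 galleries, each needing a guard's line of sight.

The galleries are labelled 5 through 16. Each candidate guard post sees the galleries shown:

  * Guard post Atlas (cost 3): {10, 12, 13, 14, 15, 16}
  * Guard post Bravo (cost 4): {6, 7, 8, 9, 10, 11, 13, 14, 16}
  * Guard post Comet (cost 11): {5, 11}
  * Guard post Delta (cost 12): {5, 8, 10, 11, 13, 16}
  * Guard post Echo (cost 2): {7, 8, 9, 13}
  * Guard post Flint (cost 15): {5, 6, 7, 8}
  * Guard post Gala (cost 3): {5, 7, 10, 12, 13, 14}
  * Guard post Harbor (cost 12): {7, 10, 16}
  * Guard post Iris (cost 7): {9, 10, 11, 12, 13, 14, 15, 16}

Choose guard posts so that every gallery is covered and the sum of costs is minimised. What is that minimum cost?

Atlas, Bravo, Gala together cover every gallery (Atlas ∪ Bravo ∪ Gala = {5, 6, 7, 8, 9, 10, 11, 12, 13, 14, 15, 16}); total cost 3 + 4 + 3 = 10.
No covering selection has total cost below 10.

10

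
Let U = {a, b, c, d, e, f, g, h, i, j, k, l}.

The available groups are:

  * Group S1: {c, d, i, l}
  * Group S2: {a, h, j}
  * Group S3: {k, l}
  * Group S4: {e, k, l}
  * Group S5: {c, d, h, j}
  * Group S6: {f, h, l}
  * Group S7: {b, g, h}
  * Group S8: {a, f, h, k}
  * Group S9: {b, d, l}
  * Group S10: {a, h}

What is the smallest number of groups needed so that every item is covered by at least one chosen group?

5

Take {S1, S2, S4, S7, S8}. Their union is {a, b, c, d, e, f, g, h, i, j, k, l}, which is all 12 items.
No 4 of the 10 groups cover everything (all 210 combinations miss at least one item), so 5 is optimal.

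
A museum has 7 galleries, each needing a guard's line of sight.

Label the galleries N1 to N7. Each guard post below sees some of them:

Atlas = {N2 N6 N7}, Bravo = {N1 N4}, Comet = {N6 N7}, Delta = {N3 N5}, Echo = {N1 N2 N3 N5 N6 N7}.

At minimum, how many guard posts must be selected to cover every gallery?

Bravo and Echo together: Bravo ∪ Echo = {N1, N2, N3, N4, N5, N6, N7} — every gallery is covered.
No single guard post has all 7 galleries (the largest, Echo, has 6), so 2 is optimal.

2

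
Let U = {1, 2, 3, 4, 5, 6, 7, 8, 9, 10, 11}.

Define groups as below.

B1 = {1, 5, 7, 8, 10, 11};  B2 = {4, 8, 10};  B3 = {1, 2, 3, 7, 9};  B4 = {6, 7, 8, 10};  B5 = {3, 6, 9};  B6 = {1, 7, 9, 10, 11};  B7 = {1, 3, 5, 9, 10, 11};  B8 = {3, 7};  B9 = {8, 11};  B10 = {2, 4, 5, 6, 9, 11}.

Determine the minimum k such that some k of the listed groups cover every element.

3

Take {B1, B3, B10}. Their union is {1, 2, 3, 4, 5, 6, 7, 8, 9, 10, 11}, which is all 11 elements.
No 2 of the 10 groups cover everything (all 45 combinations miss at least one element), so 3 is optimal.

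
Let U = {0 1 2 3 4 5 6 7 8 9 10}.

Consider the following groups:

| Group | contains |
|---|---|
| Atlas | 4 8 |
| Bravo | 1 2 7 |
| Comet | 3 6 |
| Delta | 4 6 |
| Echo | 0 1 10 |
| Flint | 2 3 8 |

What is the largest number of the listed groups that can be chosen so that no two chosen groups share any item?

Atlas, Comet, Echo are pairwise disjoint (Atlas={4,8}; Comet={3,6}; Echo={0,1,10}).
Every remaining group overlaps one of these, and no 4 of the listed groups are pairwise disjoint, so 3 is the maximum.

3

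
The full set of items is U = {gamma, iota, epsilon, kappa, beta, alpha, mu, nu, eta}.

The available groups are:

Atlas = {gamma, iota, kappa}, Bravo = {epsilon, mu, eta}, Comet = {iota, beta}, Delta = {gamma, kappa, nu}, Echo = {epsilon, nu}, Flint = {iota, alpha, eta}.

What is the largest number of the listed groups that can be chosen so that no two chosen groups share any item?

3

Bravo, Comet, Delta are pairwise disjoint (Bravo={epsilon,mu,eta}; Comet={iota,beta}; Delta={gamma,kappa,nu}).
Every remaining group overlaps one of these, and no 4 of the listed groups are pairwise disjoint, so 3 is the maximum.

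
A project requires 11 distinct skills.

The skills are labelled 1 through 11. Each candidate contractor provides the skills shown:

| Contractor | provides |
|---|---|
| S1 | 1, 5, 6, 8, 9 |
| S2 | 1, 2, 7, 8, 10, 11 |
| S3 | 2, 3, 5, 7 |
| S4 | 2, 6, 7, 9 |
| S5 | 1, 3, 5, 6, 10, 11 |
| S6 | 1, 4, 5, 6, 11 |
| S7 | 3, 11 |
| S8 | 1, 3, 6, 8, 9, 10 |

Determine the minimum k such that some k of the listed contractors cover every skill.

Take {S3, S6, S8}. Their union is {1, 2, 3, 4, 5, 6, 7, 8, 9, 10, 11}, which is all 11 skills.
Only S6 contains 4, so S6 is forced; the remaining 6 skills need at least 2 more contractors (each remaining contractor adds at most 4) — so at least 3 contractors are needed, and 3 is optimal.

3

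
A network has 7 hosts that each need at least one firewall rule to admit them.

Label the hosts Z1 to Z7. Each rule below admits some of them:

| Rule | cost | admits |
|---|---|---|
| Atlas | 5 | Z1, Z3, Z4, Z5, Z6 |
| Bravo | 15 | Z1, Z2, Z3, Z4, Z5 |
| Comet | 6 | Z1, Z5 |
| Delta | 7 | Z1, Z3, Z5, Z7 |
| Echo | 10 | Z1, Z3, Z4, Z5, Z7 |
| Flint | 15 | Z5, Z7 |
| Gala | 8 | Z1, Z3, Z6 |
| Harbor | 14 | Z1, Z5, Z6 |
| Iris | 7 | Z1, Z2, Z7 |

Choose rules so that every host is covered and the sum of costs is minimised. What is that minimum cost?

Atlas, Iris together cover every host (Atlas ∪ Iris = {Z1, Z2, Z3, Z4, Z5, Z6, Z7}); total cost 5 + 7 = 12.
No covering selection has total cost below 12.

12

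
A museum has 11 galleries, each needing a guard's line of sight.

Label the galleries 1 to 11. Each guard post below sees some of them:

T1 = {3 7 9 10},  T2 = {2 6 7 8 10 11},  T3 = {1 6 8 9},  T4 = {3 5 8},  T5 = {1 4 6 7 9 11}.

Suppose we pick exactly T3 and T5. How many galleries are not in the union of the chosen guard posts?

Union of T3, T5 = {1, 4, 6, 7, 8, 9, 11}.
Not covered: 2, 3, 5, 10 — 4 galleries.

4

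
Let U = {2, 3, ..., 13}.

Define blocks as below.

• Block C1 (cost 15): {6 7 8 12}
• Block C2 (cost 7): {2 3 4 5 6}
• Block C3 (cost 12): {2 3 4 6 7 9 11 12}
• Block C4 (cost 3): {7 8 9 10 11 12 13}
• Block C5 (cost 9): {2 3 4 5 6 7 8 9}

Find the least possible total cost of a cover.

C2, C4 together cover every item (C2 ∪ C4 = {2, 3, 4, 5, 6, 7, 8, 9, 10, 11, 12, 13}); total cost 7 + 3 = 10.
No covering selection has total cost below 10.

10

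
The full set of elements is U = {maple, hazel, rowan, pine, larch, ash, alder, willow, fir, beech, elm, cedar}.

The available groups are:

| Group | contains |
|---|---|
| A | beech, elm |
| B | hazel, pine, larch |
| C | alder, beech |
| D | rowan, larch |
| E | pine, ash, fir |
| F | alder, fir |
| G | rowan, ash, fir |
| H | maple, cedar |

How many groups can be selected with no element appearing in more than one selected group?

A, B, G, H are pairwise disjoint (A={beech,elm}; B={hazel,pine,larch}; G={rowan,ash,fir}; H={maple,cedar}).
Every remaining group overlaps one of these, and no 5 of the listed groups are pairwise disjoint, so 4 is the maximum.

4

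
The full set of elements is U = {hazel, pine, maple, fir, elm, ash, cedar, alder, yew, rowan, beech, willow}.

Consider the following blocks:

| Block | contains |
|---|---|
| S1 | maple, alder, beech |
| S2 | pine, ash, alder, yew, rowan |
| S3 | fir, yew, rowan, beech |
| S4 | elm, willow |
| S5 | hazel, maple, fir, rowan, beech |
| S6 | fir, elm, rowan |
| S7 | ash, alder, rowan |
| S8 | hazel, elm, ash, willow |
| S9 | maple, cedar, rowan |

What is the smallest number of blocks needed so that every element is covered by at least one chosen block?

4

S2 and S3 and S8 and S9 together: S2 ∪ S3 ∪ S8 ∪ S9 = {hazel, pine, maple, fir, elm, ash, cedar, alder, yew, rowan, beech, willow} — every element is covered.
Only S9 contains cedar, so S9 is forced; the remaining 9 elements need at least 3 more blocks (each remaining block adds at most 4) — so at least 4 blocks are needed, and 4 is optimal.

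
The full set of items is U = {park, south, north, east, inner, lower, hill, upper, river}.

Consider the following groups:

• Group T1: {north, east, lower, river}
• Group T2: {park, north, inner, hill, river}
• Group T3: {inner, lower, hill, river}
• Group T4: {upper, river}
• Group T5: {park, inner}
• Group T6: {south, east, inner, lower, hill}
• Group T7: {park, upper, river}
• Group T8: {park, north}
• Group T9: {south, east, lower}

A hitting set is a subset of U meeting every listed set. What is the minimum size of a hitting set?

3

H = {park, lower, upper} meets every group (each contains at least one member of H), and |H| = 3.
The groups T4, T6, T8 are pairwise disjoint, so any hitting set needs a separate item for each — at least 3. Hence 3 is optimal.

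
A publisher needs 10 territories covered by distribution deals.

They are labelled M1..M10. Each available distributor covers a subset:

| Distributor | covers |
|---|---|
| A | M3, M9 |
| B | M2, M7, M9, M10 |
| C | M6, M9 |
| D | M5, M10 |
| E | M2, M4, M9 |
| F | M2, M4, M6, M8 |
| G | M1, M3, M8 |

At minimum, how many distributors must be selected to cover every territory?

4

Take {B, D, F, G}. Their union is {M1, M2, M3, M4, M5, M6, M7, M8, M9, M10}, which is all 10 territories.
No 3 of the 7 distributors cover everything (all 35 combinations miss at least one territory), so 4 is optimal.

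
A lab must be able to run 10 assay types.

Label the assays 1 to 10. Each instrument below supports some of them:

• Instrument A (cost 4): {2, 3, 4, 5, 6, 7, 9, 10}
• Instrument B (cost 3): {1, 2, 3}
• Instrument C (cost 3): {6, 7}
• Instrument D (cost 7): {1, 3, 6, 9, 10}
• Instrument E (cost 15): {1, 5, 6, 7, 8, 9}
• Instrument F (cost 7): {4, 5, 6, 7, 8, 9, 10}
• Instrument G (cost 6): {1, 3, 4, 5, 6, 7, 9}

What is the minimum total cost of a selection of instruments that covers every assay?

10

B, F together cover every assay (B ∪ F = {1, 2, 3, 4, 5, 6, 7, 8, 9, 10}); total cost 3 + 7 = 10.
The greedy pick A, B, F costs 14; no covering selection beats 10.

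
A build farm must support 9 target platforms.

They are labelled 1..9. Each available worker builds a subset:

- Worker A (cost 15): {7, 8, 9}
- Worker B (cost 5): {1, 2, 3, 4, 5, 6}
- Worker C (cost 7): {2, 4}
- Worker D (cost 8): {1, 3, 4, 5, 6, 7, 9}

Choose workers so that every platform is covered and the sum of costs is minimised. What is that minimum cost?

20

A, B together cover every platform (A ∪ B = {1, 2, 3, 4, 5, 6, 7, 8, 9}); total cost 15 + 5 = 20.
The greedy pick B, D, A costs 28; no covering selection beats 20.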